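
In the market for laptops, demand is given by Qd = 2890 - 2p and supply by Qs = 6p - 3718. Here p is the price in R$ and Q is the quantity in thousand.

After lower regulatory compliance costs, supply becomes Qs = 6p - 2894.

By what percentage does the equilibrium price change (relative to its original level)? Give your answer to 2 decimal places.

-12.47

Before the shock: 2890 - 2p = 6p - 3718 ⇒ 6608 = 8p ⇒ p = 826, Q = 1238.
The new curves are Qd = 2890 - 2p (demand) and Qs = 6p - 2894 (supply).
New equilibrium: 2890 - 2p = 6p - 2894 ⇒ 5784 = 8p ⇒ p = 723, Q = 1444.
%Δp = (723 − 826) / 826 × 100 = -12.47%.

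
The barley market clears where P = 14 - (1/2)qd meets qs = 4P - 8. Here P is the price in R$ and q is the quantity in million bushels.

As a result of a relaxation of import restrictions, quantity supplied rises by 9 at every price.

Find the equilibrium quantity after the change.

19

Original equilibrium: 28 - 2P = 4P - 8 gives 36 = 6P, so P = 6 and q = 16.
With the change applied: demand qd = 28 - 2P, supply qs = 4P + 1.
Equate the new curves: 28 - 2P = 4P + 1, giving 27 = 6P, P = 4.5, q = 19.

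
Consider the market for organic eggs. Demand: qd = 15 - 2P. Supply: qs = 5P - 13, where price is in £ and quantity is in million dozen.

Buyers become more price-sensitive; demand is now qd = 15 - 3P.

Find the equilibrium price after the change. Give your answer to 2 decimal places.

Before the shock: 15 - 2P = 5P - 13 ⇒ 28 = 7P ⇒ P = 4, q = 7.
The shock moves the curves to qd = 15 - 3P and qs = 5P - 13.
Setting them equal: 15 - 3P = 5P - 13 → 28 = 8P, so P = 3.5 and q = 4.5.

3.50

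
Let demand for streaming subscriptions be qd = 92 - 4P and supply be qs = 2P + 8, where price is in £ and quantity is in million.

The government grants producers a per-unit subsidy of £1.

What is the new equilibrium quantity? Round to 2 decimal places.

Solve the original market: 92 - 4P = 2P + 8, hence P = 14 and q = 36.
Since sellers receive the price plus the subsidy, the effective supply curve becomes qs = 2P + 10.
Equate the new curves: 92 - 4P = 2P + 10, giving 82 = 6P, P = 41/3 ≈ 13.6667, q = 112/3 ≈ 37.3333.

37.33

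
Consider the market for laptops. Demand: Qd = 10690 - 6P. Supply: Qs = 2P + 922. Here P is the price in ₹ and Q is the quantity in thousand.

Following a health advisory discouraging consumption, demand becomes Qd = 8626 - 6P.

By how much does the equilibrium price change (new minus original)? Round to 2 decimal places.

Initially, 10690 - 6P = 2P + 922, so 9768 = 8P and P = 1221, Q = 3364.
The new curves are Qd = 8626 - 6P (demand) and Qs = 2P + 922 (supply).
Clearing the new market: 8626 - 6P = 2P + 922, so P = 963 and Q = 2848.
ΔP = 963 − 1221 = -258.00.

-258.00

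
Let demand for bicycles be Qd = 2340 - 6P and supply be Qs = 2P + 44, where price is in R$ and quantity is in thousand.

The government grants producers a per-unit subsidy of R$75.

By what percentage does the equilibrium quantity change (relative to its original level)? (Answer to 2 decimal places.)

Original equilibrium: 2340 - 6P = 2P + 44 gives 2296 = 8P, so P = 287 and Q = 618.
Since sellers receive the price plus the subsidy, the effective supply curve becomes Qs = 2P + 194.
Equate the new curves: 2340 - 6P = 2P + 194, giving 2146 = 8P, P = 268.25, Q = 730.5.
%ΔQ = (730.5 − 618) / 618 × 100 = +18.20%.

+18.20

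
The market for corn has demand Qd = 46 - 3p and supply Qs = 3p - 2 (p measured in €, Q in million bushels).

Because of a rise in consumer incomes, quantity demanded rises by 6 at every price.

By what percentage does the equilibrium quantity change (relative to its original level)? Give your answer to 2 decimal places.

Before the shock: 46 - 3p = 3p - 2 ⇒ 48 = 6p ⇒ p = 8, Q = 22.
The new curves are Qd = 52 - 3p (demand) and Qs = 3p - 2 (supply).
Equate the new curves: 52 - 3p = 3p - 2, giving 54 = 6p, p = 9, Q = 25.
%ΔQ = (25 − 22) / 22 × 100 = +13.64%.

+13.64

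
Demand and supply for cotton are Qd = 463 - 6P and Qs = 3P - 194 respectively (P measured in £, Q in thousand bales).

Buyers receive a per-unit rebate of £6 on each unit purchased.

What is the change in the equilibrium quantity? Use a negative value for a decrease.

Solve the original market: 463 - 6P = 3P - 194, hence P = 73 and Q = 25.
Since buyers' out-of-pocket price is the market price minus the rebate, the effective demand curve becomes Qd = 499 - 6P.
Setting them equal: 499 - 6P = 3P - 194 → 693 = 9P, so P = 77 and Q = 37.
ΔQ = 37 − 25 = +12.

+12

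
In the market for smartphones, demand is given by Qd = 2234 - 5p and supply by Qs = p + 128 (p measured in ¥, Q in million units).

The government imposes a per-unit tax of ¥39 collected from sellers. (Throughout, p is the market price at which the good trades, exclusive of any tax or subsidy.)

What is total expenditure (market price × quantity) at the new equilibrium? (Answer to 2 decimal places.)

Before the shock: 2234 - 5p = p + 128 ⇒ 2106 = 6p ⇒ p = 351, Q = 479.
Since sellers keep the price net of the tax, the effective supply curve becomes Qs = p + 89.
Setting them equal: 2234 - 5p = p + 89 → 2145 = 6p, so p = 357.5 and Q = 446.5.
New expenditure = 357.5 × 446.5 = 159623.75.

159623.75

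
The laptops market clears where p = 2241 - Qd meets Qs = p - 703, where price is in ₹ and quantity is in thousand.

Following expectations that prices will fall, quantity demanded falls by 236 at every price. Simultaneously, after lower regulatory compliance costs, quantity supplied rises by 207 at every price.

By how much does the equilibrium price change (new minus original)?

Before the shock: 2241 - p = p - 703 ⇒ 2944 = 2p ⇒ p = 1472, Q = 769.
After the shift, demand is Qd = 2005 - p and supply is Qs = p - 496.
Setting them equal: 2005 - p = p - 496 → 2501 = 2p, so p = 1250.5 and Q = 754.5.
Δp = 1250.5 − 1472 = -221.5.

-221.5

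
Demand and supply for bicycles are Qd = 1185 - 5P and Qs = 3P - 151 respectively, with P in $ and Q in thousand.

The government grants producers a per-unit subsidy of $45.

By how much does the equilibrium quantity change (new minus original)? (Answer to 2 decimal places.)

Original equilibrium: 1185 - 5P = 3P - 151 gives 1336 = 8P, so P = 167 and Q = 350.
Since sellers receive the price plus the subsidy, the effective supply curve becomes Qs = 3P - 16.
Clearing the new market: 1185 - 5P = 3P - 16, so P = 150.125 and Q = 434.375.
ΔQ = 434.375 − 350 = +84.38.

+84.38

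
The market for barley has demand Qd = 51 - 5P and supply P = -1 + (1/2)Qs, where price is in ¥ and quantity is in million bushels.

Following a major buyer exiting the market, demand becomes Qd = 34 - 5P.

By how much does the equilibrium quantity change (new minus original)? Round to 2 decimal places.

-4.86

Initially, 51 - 5P = 2P + 2, so 49 = 7P and P = 7, Q = 16.
After the shift, demand is Qd = 34 - 5P and supply is Qs = 2P + 2.
Setting them equal: 34 - 5P = 2P + 2 → 32 = 7P, so P = 32/7 ≈ 4.5714 and Q = 78/7 ≈ 11.1429.
ΔQ = 11.1429 − 16 = -4.86.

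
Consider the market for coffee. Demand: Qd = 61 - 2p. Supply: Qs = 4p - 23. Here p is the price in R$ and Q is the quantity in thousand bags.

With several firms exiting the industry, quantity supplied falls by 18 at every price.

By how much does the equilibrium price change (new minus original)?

+3

Solve the original market: 61 - 2p = 4p - 23, hence p = 14 and Q = 33.
The shock moves the curves to Qd = 61 - 2p and Qs = 4p - 41.
New equilibrium: 61 - 2p = 4p - 41 ⇒ 102 = 6p ⇒ p = 17, Q = 27.
Δp = 17 − 14 = +3.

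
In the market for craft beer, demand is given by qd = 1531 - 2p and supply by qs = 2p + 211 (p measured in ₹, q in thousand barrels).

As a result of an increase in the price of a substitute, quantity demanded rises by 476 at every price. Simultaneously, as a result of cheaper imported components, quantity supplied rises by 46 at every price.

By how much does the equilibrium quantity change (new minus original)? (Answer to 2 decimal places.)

Original equilibrium: 1531 - 2p = 2p + 211 gives 1320 = 4p, so p = 330 and q = 871.
The shock moves the curves to qd = 2007 - 2p and qs = 2p + 257.
Equate the new curves: 2007 - 2p = 2p + 257, giving 1750 = 4p, p = 437.5, q = 1132.
Δq = 1132 − 871 = +261.00.

+261.00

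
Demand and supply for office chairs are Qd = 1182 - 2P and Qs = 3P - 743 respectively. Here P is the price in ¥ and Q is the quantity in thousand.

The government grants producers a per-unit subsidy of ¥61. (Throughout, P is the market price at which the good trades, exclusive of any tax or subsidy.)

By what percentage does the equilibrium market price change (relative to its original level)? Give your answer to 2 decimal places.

-9.51

Original equilibrium: 1182 - 2P = 3P - 743 gives 1925 = 5P, so P = 385 and Q = 412.
Since sellers receive the price plus the subsidy, the effective supply curve becomes Qs = 3P - 560.
New equilibrium: 1182 - 2P = 3P - 560 ⇒ 1742 = 5P ⇒ P = 348.4, Q = 485.2.
%ΔP = (348.4 − 385) / 385 × 100 = -9.51%.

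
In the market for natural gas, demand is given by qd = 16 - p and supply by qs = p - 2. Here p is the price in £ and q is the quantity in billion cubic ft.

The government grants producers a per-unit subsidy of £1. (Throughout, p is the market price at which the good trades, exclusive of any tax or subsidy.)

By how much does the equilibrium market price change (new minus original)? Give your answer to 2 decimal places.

Initially, 16 - p = p - 2, so 18 = 2p and p = 9, q = 7.
Since sellers receive the price plus the subsidy, the effective supply curve becomes qs = p - 1.
New equilibrium: 16 - p = p - 1 ⇒ 17 = 2p ⇒ p = 8.5, q = 7.5.
Δp = 8.5 − 9 = -0.50.

-0.50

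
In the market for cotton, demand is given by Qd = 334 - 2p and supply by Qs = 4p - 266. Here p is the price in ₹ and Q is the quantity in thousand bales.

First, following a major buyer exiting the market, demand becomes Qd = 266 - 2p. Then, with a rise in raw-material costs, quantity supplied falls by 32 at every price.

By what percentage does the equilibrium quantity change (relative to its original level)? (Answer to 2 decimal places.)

Solve the original market: 334 - 2p = 4p - 266, hence p = 100 and Q = 134.
With the change applied: demand Qd = 266 - 2p, supply Qs = 4p - 298.
Clearing the new market: 266 - 2p = 4p - 298, so p = 94 and Q = 78.
%ΔQ = (78 − 134) / 134 × 100 = -41.79%.

-41.79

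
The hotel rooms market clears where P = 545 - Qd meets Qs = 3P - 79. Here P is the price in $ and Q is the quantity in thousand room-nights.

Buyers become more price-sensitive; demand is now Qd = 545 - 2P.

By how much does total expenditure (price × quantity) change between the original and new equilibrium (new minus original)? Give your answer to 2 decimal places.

Initially, 545 - P = 3P - 79, so 624 = 4P and P = 156, Q = 389.
After the shift, demand is Qd = 545 - 2P and supply is Qs = 3P - 79.
Clearing the new market: 545 - 2P = 3P - 79, so P = 124.8 and Q = 295.4.
Expenditure moves from 156×389 = 60684 to 124.8×295.4 = 36865.92; change = -23818.08.

-23818.08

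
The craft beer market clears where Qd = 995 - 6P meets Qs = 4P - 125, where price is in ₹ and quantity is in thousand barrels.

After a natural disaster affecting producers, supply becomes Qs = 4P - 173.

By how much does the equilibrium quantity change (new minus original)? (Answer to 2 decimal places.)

Initially, 995 - 6P = 4P - 125, so 1120 = 10P and P = 112, Q = 323.
The shock moves the curves to Qd = 995 - 6P and Qs = 4P - 173.
New equilibrium: 995 - 6P = 4P - 173 ⇒ 1168 = 10P ⇒ P = 116.8, Q = 294.2.
ΔQ = 294.2 − 323 = -28.80.

-28.80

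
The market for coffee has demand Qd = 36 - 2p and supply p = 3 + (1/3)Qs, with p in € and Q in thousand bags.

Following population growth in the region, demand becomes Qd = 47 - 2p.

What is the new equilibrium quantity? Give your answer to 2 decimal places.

Solve the original market: 36 - 2p = 3p - 9, hence p = 9 and Q = 18.
The new curves are Qd = 47 - 2p (demand) and Qs = 3p - 9 (supply).
Setting them equal: 47 - 2p = 3p - 9 → 56 = 5p, so p = 11.2 and Q = 24.6.

24.60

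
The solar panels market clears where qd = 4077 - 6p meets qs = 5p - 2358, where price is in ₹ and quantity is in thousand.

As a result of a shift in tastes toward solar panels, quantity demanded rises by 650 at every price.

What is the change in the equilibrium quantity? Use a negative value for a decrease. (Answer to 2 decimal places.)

+295.45

Original equilibrium: 4077 - 6p = 5p - 2358 gives 6435 = 11p, so p = 585 and q = 567.
The shock moves the curves to qd = 4727 - 6p and qs = 5p - 2358.
New equilibrium: 4727 - 6p = 5p - 2358 ⇒ 7085 = 11p ⇒ p = 7085/11 ≈ 644.0909, q = 9487/11 ≈ 862.4545.
Δq = 862.4545 − 567 = +295.45.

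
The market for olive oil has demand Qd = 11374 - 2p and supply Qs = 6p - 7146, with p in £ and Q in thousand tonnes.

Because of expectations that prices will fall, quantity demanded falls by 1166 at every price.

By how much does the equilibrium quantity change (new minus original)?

Solve the original market: 11374 - 2p = 6p - 7146, hence p = 2315 and Q = 6744.
After the shift, demand is Qd = 10208 - 2p and supply is Qs = 6p - 7146.
New equilibrium: 10208 - 2p = 6p - 7146 ⇒ 17354 = 8p ⇒ p = 2169.25, Q = 5869.5.
ΔQ = 5869.5 − 6744 = -874.5.

-874.5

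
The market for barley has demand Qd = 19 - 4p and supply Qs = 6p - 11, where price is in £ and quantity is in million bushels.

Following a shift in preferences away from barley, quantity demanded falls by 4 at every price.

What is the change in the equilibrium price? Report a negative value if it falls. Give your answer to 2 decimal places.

Before the shock: 19 - 4p = 6p - 11 ⇒ 30 = 10p ⇒ p = 3, Q = 7.
After the shift, demand is Qd = 15 - 4p and supply is Qs = 6p - 11.
Clearing the new market: 15 - 4p = 6p - 11, so p = 2.6 and Q = 4.6.
Δp = 2.6 − 3 = -0.40.

-0.40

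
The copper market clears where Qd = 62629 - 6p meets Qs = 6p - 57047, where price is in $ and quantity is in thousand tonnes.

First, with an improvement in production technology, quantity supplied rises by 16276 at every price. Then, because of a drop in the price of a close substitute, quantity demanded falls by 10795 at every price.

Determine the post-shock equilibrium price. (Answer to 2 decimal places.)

Initially, 62629 - 6p = 6p - 57047, so 119676 = 12p and p = 9973, Q = 2791.
With the change applied: demand Qd = 51834 - 6p, supply Qs = 6p - 40771.
Clearing the new market: 51834 - 6p = 6p - 40771, so p = 92605/12 ≈ 7717.0833 and Q = 5531.5.

7717.08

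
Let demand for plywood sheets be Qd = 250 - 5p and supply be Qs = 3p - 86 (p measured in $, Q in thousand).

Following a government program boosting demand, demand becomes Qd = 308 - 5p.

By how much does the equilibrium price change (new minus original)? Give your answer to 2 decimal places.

+7.25

Solve the original market: 250 - 5p = 3p - 86, hence p = 42 and Q = 40.
The shock moves the curves to Qd = 308 - 5p and Qs = 3p - 86.
New equilibrium: 308 - 5p = 3p - 86 ⇒ 394 = 8p ⇒ p = 49.25, Q = 61.75.
Δp = 49.25 − 42 = +7.25.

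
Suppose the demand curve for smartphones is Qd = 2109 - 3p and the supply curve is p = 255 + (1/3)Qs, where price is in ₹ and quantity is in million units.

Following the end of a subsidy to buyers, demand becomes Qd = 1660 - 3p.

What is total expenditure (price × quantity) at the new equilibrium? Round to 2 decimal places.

Before the shock: 2109 - 3p = 3p - 765 ⇒ 2874 = 6p ⇒ p = 479, Q = 672.
After the shift, demand is Qd = 1660 - 3p and supply is Qs = 3p - 765.
Setting them equal: 1660 - 3p = 3p - 765 → 2425 = 6p, so p = 2425/6 ≈ 404.1667 and Q = 447.5.
New expenditure = 404.1667 × 447.5 = 180864.58.

180864.58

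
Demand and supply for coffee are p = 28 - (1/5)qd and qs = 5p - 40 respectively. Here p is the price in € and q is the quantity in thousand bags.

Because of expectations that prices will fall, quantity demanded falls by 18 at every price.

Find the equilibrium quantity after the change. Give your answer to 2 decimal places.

Original equilibrium: 140 - 5p = 5p - 40 gives 180 = 10p, so p = 18 and q = 50.
The new curves are qd = 122 - 5p (demand) and qs = 5p - 40 (supply).
Setting them equal: 122 - 5p = 5p - 40 → 162 = 10p, so p = 16.2 and q = 41.

41.00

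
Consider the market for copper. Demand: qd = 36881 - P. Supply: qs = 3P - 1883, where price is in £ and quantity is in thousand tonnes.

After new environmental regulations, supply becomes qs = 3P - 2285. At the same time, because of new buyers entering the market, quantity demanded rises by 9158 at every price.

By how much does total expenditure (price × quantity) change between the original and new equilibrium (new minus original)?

Initially, 36881 - P = 3P - 1883, so 38764 = 4P and P = 9691, q = 27190.
The new curves are qd = 46039 - P (demand) and qs = 3P - 2285 (supply).
Equate the new curves: 46039 - P = 3P - 2285, giving 48324 = 4P, P = 12081, q = 33958.
Expenditure moves from 9691×27190 = 263498290 to 12081×33958 = 410246598; change = +146748308.

+146748308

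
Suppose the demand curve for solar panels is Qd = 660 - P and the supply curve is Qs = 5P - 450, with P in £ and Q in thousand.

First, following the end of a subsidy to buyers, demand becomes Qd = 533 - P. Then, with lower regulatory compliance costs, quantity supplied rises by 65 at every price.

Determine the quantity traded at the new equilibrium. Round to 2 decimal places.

Initially, 660 - P = 5P - 450, so 1110 = 6P and P = 185, Q = 475.
The new curves are Qd = 533 - P (demand) and Qs = 5P - 385 (supply).
Equate the new curves: 533 - P = 5P - 385, giving 918 = 6P, P = 153, Q = 380.

380.00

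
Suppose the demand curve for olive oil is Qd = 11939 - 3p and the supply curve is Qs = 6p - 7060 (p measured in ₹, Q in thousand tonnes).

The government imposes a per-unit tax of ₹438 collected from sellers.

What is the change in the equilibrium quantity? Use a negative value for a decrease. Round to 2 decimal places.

-876.00

Solve the original market: 11939 - 3p = 6p - 7060, hence p = 2111 and Q = 5606.
Since sellers keep the price net of the tax, the effective supply curve becomes Qs = 6p - 9688.
Setting them equal: 11939 - 3p = 6p - 9688 → 21627 = 9p, so p = 2403 and Q = 4730.
ΔQ = 4730 − 5606 = -876.00.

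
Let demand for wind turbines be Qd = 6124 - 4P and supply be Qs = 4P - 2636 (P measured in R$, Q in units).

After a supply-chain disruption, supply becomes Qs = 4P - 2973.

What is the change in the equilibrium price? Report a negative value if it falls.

Original equilibrium: 6124 - 4P = 4P - 2636 gives 8760 = 8P, so P = 1095 and Q = 1744.
After the shift, demand is Qd = 6124 - 4P and supply is Qs = 4P - 2973.
Clearing the new market: 6124 - 4P = 4P - 2973, so P = 1137.125 and Q = 1575.5.
ΔP = 1137.125 − 1095 = +42.125.

+42.125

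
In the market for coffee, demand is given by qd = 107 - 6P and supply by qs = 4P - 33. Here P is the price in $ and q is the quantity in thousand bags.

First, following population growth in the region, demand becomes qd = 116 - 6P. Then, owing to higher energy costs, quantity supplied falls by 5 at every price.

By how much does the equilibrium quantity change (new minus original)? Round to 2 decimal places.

+0.60

Solve the original market: 107 - 6P = 4P - 33, hence P = 14 and q = 23.
The new curves are qd = 116 - 6P (demand) and qs = 4P - 38 (supply).
Setting them equal: 116 - 6P = 4P - 38 → 154 = 10P, so P = 15.4 and q = 23.6.
Δq = 23.6 − 23 = +0.60.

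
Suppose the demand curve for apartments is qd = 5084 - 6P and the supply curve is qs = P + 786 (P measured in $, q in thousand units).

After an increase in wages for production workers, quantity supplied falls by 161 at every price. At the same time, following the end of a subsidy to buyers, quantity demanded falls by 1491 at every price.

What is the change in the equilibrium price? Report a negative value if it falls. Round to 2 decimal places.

-190.00

Solve the original market: 5084 - 6P = P + 786, hence P = 614 and q = 1400.
After the shift, demand is qd = 3593 - 6P and supply is qs = P + 625.
New equilibrium: 3593 - 6P = P + 625 ⇒ 2968 = 7P ⇒ P = 424, q = 1049.
ΔP = 424 − 614 = -190.00.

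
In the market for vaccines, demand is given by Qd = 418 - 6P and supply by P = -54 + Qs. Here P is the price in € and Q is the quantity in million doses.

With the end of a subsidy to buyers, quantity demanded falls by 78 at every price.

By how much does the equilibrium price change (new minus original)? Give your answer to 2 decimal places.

-11.14

Solve the original market: 418 - 6P = P + 54, hence P = 52 and Q = 106.
The new curves are Qd = 340 - 6P (demand) and Qs = P + 54 (supply).
Setting them equal: 340 - 6P = P + 54 → 286 = 7P, so P = 286/7 ≈ 40.8571 and Q = 664/7 ≈ 94.8571.
ΔP = 40.8571 − 52 = -11.14.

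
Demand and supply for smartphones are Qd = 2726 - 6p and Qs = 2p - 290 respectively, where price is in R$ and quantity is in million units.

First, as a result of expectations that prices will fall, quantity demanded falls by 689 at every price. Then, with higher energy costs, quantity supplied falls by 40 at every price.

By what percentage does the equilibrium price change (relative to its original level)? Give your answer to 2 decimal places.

-21.52

Before the shock: 2726 - 6p = 2p - 290 ⇒ 3016 = 8p ⇒ p = 377, Q = 464.
With the change applied: demand Qd = 2037 - 6p, supply Qs = 2p - 330.
Setting them equal: 2037 - 6p = 2p - 330 → 2367 = 8p, so p = 295.875 and Q = 261.75.
%Δp = (295.875 − 377) / 377 × 100 = -21.52%.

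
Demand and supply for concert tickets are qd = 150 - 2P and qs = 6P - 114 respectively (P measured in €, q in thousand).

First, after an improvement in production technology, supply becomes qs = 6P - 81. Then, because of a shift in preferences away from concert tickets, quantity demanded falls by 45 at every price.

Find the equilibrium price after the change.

Original equilibrium: 150 - 2P = 6P - 114 gives 264 = 8P, so P = 33 and q = 84.
With the change applied: demand qd = 105 - 2P, supply qs = 6P - 81.
Setting them equal: 105 - 2P = 6P - 81 → 186 = 8P, so P = 23.25 and q = 58.5.

23.25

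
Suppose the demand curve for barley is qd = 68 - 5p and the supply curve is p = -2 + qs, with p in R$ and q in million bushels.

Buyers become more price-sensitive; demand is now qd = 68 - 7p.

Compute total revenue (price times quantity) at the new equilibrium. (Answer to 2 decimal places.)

Solve the original market: 68 - 5p = p + 2, hence p = 11 and q = 13.
After the shift, demand is qd = 68 - 7p and supply is qs = p + 2.
New equilibrium: 68 - 7p = p + 2 ⇒ 66 = 8p ⇒ p = 8.25, q = 10.25.
New expenditure = 8.25 × 10.25 = 84.56.

84.56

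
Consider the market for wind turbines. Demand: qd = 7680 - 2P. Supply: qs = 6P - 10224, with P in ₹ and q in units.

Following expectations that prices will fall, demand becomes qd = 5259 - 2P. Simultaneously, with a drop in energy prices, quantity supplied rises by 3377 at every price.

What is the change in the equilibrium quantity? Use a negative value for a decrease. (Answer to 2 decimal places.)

Original equilibrium: 7680 - 2P = 6P - 10224 gives 17904 = 8P, so P = 2238 and q = 3204.
After the shift, demand is qd = 5259 - 2P and supply is qs = 6P - 6847.
New equilibrium: 5259 - 2P = 6P - 6847 ⇒ 12106 = 8P ⇒ P = 1513.25, q = 2232.5.
Δq = 2232.5 − 3204 = -971.50.

-971.50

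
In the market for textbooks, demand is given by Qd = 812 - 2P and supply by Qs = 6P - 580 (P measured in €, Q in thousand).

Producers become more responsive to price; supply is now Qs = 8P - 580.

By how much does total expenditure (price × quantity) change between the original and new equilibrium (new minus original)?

-6458.88

Original equilibrium: 812 - 2P = 6P - 580 gives 1392 = 8P, so P = 174 and Q = 464.
With the change applied: demand Qd = 812 - 2P, supply Qs = 8P - 580.
New equilibrium: 812 - 2P = 8P - 580 ⇒ 1392 = 10P ⇒ P = 139.2, Q = 533.6.
Expenditure moves from 174×464 = 80736 to 139.2×533.6 = 74277.12; change = -6458.88.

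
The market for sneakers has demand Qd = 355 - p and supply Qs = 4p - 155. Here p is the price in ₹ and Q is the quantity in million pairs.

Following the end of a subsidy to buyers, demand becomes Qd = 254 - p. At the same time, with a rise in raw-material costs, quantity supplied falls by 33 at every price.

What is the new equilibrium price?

Initially, 355 - p = 4p - 155, so 510 = 5p and p = 102, Q = 253.
The shock moves the curves to Qd = 254 - p and Qs = 4p - 188.
Setting them equal: 254 - p = 4p - 188 → 442 = 5p, so p = 88.4 and Q = 165.6.

88.4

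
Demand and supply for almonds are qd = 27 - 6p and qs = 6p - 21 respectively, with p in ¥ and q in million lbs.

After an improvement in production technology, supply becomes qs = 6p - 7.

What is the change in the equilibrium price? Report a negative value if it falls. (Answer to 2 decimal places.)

Before the shock: 27 - 6p = 6p - 21 ⇒ 48 = 12p ⇒ p = 4, q = 3.
After the shift, demand is qd = 27 - 6p and supply is qs = 6p - 7.
New equilibrium: 27 - 6p = 6p - 7 ⇒ 34 = 12p ⇒ p = 17/6 ≈ 2.8333, q = 10.
Δp = 2.8333 − 4 = -1.17.

-1.17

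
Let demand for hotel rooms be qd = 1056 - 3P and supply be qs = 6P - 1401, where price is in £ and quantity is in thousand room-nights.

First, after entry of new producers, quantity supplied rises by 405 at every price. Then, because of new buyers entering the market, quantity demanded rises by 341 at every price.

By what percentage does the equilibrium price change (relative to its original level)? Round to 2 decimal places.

Original equilibrium: 1056 - 3P = 6P - 1401 gives 2457 = 9P, so P = 273 and q = 237.
After the shift, demand is qd = 1397 - 3P and supply is qs = 6P - 996.
New equilibrium: 1397 - 3P = 6P - 996 ⇒ 2393 = 9P ⇒ P = 2393/9 ≈ 265.8889, q = 1798/3 ≈ 599.3333.
%ΔP = (265.8889 − 273) / 273 × 100 = -2.60%.

-2.60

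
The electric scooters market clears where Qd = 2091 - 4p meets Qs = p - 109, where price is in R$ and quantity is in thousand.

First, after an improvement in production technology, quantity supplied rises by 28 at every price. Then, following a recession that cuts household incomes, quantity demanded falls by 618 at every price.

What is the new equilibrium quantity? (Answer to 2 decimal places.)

Original equilibrium: 2091 - 4p = p - 109 gives 2200 = 5p, so p = 440 and Q = 331.
The new curves are Qd = 1473 - 4p (demand) and Qs = p - 81 (supply).
New equilibrium: 1473 - 4p = p - 81 ⇒ 1554 = 5p ⇒ p = 310.8, Q = 229.8.

229.80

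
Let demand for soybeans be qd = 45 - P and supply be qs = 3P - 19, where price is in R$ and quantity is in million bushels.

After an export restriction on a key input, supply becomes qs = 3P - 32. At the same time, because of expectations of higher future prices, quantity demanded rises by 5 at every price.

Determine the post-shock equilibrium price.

Original equilibrium: 45 - P = 3P - 19 gives 64 = 4P, so P = 16 and q = 29.
The shock moves the curves to qd = 50 - P and qs = 3P - 32.
New equilibrium: 50 - P = 3P - 32 ⇒ 82 = 4P ⇒ P = 20.5, q = 29.5.

20.5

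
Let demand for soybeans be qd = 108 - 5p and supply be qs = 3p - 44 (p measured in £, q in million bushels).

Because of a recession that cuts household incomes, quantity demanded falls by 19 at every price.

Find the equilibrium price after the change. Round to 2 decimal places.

Initially, 108 - 5p = 3p - 44, so 152 = 8p and p = 19, q = 13.
With the change applied: demand qd = 89 - 5p, supply qs = 3p - 44.
Equate the new curves: 89 - 5p = 3p - 44, giving 133 = 8p, p = 16.625, q = 5.875.

16.63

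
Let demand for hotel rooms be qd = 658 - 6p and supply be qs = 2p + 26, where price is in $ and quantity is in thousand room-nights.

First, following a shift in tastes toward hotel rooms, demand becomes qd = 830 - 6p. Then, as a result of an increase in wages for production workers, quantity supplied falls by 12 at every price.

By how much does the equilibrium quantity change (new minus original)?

Before the shock: 658 - 6p = 2p + 26 ⇒ 632 = 8p ⇒ p = 79, q = 184.
The shock moves the curves to qd = 830 - 6p and qs = 2p + 14.
Clearing the new market: 830 - 6p = 2p + 14, so p = 102 and q = 218.
Δq = 218 − 184 = +34.

+34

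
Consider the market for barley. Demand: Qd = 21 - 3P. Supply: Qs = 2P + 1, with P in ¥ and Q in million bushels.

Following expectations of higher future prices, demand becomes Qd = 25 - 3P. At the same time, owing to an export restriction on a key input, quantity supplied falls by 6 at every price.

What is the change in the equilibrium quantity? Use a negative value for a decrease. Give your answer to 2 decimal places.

Solve the original market: 21 - 3P = 2P + 1, hence P = 4 and Q = 9.
The shock moves the curves to Qd = 25 - 3P and Qs = 2P - 5.
Clearing the new market: 25 - 3P = 2P - 5, so P = 6 and Q = 7.
ΔQ = 7 − 9 = -2.00.

-2.00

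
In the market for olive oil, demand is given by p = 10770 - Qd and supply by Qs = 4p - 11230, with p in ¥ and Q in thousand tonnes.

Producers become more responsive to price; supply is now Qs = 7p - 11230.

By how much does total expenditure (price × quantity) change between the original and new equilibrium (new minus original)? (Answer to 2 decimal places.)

Before the shock: 10770 - p = 4p - 11230 ⇒ 22000 = 5p ⇒ p = 4400, Q = 6370.
The shock moves the curves to Qd = 10770 - p and Qs = 7p - 11230.
New equilibrium: 10770 - p = 7p - 11230 ⇒ 22000 = 8p ⇒ p = 2750, Q = 8020.
Expenditure moves from 4400×6370 = 28028000 to 2750×8020 = 22055000; change = -5973000.00.

-5973000.00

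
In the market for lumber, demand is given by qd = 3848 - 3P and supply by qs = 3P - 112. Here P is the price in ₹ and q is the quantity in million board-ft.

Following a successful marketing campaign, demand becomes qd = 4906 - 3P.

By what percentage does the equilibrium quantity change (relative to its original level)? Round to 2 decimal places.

+28.32

Original equilibrium: 3848 - 3P = 3P - 112 gives 3960 = 6P, so P = 660 and q = 1868.
The new curves are qd = 4906 - 3P (demand) and qs = 3P - 112 (supply).
Clearing the new market: 4906 - 3P = 3P - 112, so P = 2509/3 ≈ 836.3333 and q = 2397.
%Δq = (2397 − 1868) / 1868 × 100 = +28.32%.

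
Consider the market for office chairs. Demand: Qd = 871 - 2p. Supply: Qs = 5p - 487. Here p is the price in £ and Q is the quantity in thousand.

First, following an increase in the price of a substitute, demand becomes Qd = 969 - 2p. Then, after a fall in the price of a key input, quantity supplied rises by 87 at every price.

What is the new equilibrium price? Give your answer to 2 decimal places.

Initially, 871 - 2p = 5p - 487, so 1358 = 7p and p = 194, Q = 483.
The shock moves the curves to Qd = 969 - 2p and Qs = 5p - 400.
Equate the new curves: 969 - 2p = 5p - 400, giving 1369 = 7p, p = 1369/7 ≈ 195.5714, Q = 4045/7 ≈ 577.8571.

195.57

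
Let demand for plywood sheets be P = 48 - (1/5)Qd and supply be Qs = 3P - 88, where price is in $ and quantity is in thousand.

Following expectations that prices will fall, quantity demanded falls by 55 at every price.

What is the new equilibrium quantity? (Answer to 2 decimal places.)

14.38

Original equilibrium: 240 - 5P = 3P - 88 gives 328 = 8P, so P = 41 and Q = 35.
The shock moves the curves to Qd = 185 - 5P and Qs = 3P - 88.
Equate the new curves: 185 - 5P = 3P - 88, giving 273 = 8P, P = 34.125, Q = 14.375.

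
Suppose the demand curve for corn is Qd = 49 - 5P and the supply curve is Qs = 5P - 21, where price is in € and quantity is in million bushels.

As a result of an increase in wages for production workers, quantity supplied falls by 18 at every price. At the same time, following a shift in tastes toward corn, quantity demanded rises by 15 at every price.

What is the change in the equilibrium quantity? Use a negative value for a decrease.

Solve the original market: 49 - 5P = 5P - 21, hence P = 7 and Q = 14.
The new curves are Qd = 64 - 5P (demand) and Qs = 5P - 39 (supply).
Setting them equal: 64 - 5P = 5P - 39 → 103 = 10P, so P = 10.3 and Q = 12.5.
ΔQ = 12.5 − 14 = -1.5.

-1.5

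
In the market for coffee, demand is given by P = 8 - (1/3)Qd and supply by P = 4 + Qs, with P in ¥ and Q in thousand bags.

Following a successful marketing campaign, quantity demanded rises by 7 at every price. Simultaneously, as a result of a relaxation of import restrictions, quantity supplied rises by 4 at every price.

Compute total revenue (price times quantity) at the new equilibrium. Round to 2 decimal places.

Solve the original market: 24 - 3P = P - 4, hence P = 7 and Q = 3.
With the change applied: demand Qd = 31 - 3P, supply Qs = P.
New equilibrium: 31 - 3P = P ⇒ 31 = 4P ⇒ P = 7.75, Q = 7.75.
New expenditure = 7.75 × 7.75 = 60.06.

60.06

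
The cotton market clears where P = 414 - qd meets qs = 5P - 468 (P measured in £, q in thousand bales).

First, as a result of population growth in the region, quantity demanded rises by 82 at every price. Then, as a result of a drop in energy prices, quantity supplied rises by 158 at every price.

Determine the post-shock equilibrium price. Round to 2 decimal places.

Initially, 414 - P = 5P - 468, so 882 = 6P and P = 147, q = 267.
The shock moves the curves to qd = 496 - P and qs = 5P - 310.
Clearing the new market: 496 - P = 5P - 310, so P = 403/3 ≈ 134.3333 and q = 1085/3 ≈ 361.6667.

134.33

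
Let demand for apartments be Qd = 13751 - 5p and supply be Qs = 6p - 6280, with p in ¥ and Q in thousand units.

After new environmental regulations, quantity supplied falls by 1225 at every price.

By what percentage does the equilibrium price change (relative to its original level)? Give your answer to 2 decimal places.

Initially, 13751 - 5p = 6p - 6280, so 20031 = 11p and p = 1821, Q = 4646.
After the shift, demand is Qd = 13751 - 5p and supply is Qs = 6p - 7505.
Clearing the new market: 13751 - 5p = 6p - 7505, so p = 21256/11 ≈ 1932.3636 and Q = 44981/11 ≈ 4089.1818.
%Δp = (1932.3636 − 1821) / 1821 × 100 = +6.12%.

+6.12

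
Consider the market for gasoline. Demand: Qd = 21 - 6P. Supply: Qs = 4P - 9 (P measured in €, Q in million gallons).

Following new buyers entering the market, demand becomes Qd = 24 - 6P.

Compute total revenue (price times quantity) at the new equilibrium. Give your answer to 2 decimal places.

Initially, 21 - 6P = 4P - 9, so 30 = 10P and P = 3, Q = 3.
The shock moves the curves to Qd = 24 - 6P and Qs = 4P - 9.
Clearing the new market: 24 - 6P = 4P - 9, so P = 3.3 and Q = 4.2.
New expenditure = 3.3 × 4.2 = 13.86.

13.86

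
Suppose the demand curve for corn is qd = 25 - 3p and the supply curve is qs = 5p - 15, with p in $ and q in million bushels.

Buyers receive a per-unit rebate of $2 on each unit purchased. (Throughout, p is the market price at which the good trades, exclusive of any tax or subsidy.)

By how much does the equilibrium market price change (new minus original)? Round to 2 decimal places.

+0.75

Original equilibrium: 25 - 3p = 5p - 15 gives 40 = 8p, so p = 5 and q = 10.
Since buyers' out-of-pocket price is the market price minus the rebate, the effective demand curve becomes qd = 31 - 3p.
Equate the new curves: 31 - 3p = 5p - 15, giving 46 = 8p, p = 5.75, q = 13.75.
Δp = 5.75 − 5 = +0.75.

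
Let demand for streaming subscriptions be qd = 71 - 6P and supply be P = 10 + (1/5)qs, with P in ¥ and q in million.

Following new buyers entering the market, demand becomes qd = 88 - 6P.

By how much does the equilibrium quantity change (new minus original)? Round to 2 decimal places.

Solve the original market: 71 - 6P = 5P - 50, hence P = 11 and q = 5.
The shock moves the curves to qd = 88 - 6P and qs = 5P - 50.
New equilibrium: 88 - 6P = 5P - 50 ⇒ 138 = 11P ⇒ P = 138/11 ≈ 12.5455, q = 140/11 ≈ 12.7273.
Δq = 12.7273 − 5 = +7.73.

+7.73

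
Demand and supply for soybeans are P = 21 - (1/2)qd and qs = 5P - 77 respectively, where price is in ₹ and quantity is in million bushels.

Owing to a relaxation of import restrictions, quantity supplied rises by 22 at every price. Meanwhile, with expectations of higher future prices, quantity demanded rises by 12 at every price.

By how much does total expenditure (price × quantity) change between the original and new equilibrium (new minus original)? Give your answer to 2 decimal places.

+219.92

Initially, 42 - 2P = 5P - 77, so 119 = 7P and P = 17, q = 8.
The new curves are qd = 54 - 2P (demand) and qs = 5P - 55 (supply).
Setting them equal: 54 - 2P = 5P - 55 → 109 = 7P, so P = 109/7 ≈ 15.5714 and q = 160/7 ≈ 22.8571.
Expenditure moves from 17×8 = 136 to 15.5714×22.8571 = 355.9184; change = +219.92.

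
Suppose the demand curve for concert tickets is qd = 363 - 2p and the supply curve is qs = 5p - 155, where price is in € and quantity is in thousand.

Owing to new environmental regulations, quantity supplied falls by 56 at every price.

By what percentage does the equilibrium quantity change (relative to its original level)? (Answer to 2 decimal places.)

-7.44

Solve the original market: 363 - 2p = 5p - 155, hence p = 74 and q = 215.
The new curves are qd = 363 - 2p (demand) and qs = 5p - 211 (supply).
Equate the new curves: 363 - 2p = 5p - 211, giving 574 = 7p, p = 82, q = 199.
%Δq = (199 − 215) / 215 × 100 = -7.44%.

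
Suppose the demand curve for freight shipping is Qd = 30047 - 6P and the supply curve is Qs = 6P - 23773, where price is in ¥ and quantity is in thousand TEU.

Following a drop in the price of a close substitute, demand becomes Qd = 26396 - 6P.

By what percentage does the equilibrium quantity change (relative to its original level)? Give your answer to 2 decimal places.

-58.19

Solve the original market: 30047 - 6P = 6P - 23773, hence P = 4485 and Q = 3137.
The new curves are Qd = 26396 - 6P (demand) and Qs = 6P - 23773 (supply).
Clearing the new market: 26396 - 6P = 6P - 23773, so P = 4180.75 and Q = 1311.5.
%ΔQ = (1311.5 − 3137) / 3137 × 100 = -58.19%.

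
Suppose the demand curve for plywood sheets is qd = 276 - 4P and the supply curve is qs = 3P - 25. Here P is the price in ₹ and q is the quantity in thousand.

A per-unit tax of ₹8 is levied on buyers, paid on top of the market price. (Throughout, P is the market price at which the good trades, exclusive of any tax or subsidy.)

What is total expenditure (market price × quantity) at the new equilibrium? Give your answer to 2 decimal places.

3469.55

Original equilibrium: 276 - 4P = 3P - 25 gives 301 = 7P, so P = 43 and q = 104.
Since buyers pay the price plus the tax, the effective demand curve becomes qd = 244 - 4P.
New equilibrium: 244 - 4P = 3P - 25 ⇒ 269 = 7P ⇒ P = 269/7 ≈ 38.4286, q = 632/7 ≈ 90.2857.
New expenditure = 38.4286 × 90.2857 = 3469.55.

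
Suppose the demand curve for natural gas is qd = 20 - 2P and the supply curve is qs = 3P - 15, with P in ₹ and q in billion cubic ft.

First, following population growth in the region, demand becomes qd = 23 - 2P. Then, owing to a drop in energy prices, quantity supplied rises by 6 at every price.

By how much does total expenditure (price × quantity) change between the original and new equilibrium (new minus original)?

+23.28

Original equilibrium: 20 - 2P = 3P - 15 gives 35 = 5P, so P = 7 and q = 6.
The shock moves the curves to qd = 23 - 2P and qs = 3P - 9.
Clearing the new market: 23 - 2P = 3P - 9, so P = 6.4 and q = 10.2.
Expenditure moves from 7×6 = 42 to 6.4×10.2 = 65.28; change = +23.28.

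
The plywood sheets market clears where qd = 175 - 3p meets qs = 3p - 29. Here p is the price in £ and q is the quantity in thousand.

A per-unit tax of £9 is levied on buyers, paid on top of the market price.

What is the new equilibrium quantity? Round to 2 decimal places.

59.50

Original equilibrium: 175 - 3p = 3p - 29 gives 204 = 6p, so p = 34 and q = 73.
Since buyers pay the price plus the tax, the effective demand curve becomes qd = 148 - 3p.
Setting them equal: 148 - 3p = 3p - 29 → 177 = 6p, so p = 29.5 and q = 59.5.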